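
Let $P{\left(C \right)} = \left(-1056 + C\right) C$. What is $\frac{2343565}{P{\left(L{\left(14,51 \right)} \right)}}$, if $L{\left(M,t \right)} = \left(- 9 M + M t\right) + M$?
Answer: $- \frac{334795}{39044} \approx -8.5748$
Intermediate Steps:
$L{\left(M,t \right)} = - 8 M + M t$
$P{\left(C \right)} = C \left(-1056 + C\right)$
$\frac{2343565}{P{\left(L{\left(14,51 \right)} \right)}} = \frac{2343565}{14 \left(-8 + 51\right) \left(-1056 + 14 \left(-8 + 51\right)\right)} = \frac{2343565}{14 \cdot 43 \left(-1056 + 14 \cdot 43\right)} = \frac{2343565}{602 \left(-1056 + 602\right)} = \frac{2343565}{602 \left(-454\right)} = \frac{2343565}{-273308} = 2343565 \left(- \frac{1}{273308}\right) = - \frac{334795}{39044}$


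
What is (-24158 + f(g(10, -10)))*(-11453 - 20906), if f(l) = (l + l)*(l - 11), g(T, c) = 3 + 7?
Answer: 782375902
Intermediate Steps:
g(T, c) = 10
f(l) = 2*l*(-11 + l) (f(l) = (2*l)*(-11 + l) = 2*l*(-11 + l))
(-24158 + f(g(10, -10)))*(-11453 - 20906) = (-24158 + 2*10*(-11 + 10))*(-11453 - 20906) = (-24158 + 2*10*(-1))*(-32359) = (-24158 - 20)*(-32359) = -24178*(-32359) = 782375902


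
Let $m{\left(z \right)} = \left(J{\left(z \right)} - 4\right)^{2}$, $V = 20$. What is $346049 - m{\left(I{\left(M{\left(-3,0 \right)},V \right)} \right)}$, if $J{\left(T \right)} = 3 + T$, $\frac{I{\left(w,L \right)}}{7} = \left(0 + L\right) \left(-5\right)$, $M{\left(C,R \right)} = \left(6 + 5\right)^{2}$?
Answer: $-145352$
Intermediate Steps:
$M{\left(C,R \right)} = 121$ ($M{\left(C,R \right)} = 11^{2} = 121$)
$I{\left(w,L \right)} = - 35 L$ ($I{\left(w,L \right)} = 7 \left(0 + L\right) \left(-5\right) = 7 L \left(-5\right) = 7 \left(- 5 L\right) = - 35 L$)
$m{\left(z \right)} = \left(-1 + z\right)^{2}$ ($m{\left(z \right)} = \left(\left(3 + z\right) - 4\right)^{2} = \left(-1 + z\right)^{2}$)
$346049 - m{\left(I{\left(M{\left(-3,0 \right)},V \right)} \right)} = 346049 - \left(-1 - 700\right)^{2} = 346049 - \left(-701\right)^{2} = 346049 - 491401 = -145352$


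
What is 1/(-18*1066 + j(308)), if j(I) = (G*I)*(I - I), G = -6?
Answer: -1/19188 ≈ -5.2116e-5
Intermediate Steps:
j(I) = 0 (j(I) = (-6*I)*(I - I) = -6*I*0 = 0)
1/(-18*1066 + j(308)) = 1/(-18*1066 + 0) = 1/(-19188 + 0) = 1/(-19188) = -1/19188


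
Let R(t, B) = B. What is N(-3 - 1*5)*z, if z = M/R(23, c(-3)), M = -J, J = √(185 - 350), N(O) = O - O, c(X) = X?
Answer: 0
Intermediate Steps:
N(O) = 0
J = I*√165 (J = √(-165) = I*√165 ≈ 12.845*I)
M = -I*√165 ≈ -12.845*I
z = I*√165/3 (z = -I*√165/(-3) = -I*√165*(-⅓) = I*√165/3 ≈ 4.2817*I)
N(-3 - 1*5)*z = 0*(I*√165/3) = 0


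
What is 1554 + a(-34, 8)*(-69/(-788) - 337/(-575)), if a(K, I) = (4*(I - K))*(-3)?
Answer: 137570244/113275 ≈ 1214.5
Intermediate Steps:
a(K, I) = -12*I + 12*K (a(K, I) = (-4*K + 4*I)*(-3) = -12*I + 12*K)
1554 + a(-34, 8)*(-69/(-788) - 337/(-575)) = 1554 + (-12*8 + 12*(-34))*(-69/(-788) - 337/(-575)) = 1554 + (-96 - 408)*(-69*(-1/788) - 337*(-1/575)) = 1554 - 504*(69/788 + 337/575) = 1554 - 504*305231/453100 = 1554 - 38459106/113275 = 137570244/113275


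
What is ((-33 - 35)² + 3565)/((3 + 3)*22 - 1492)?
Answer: -8189/1360 ≈ -6.0213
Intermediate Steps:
((-33 - 35)² + 3565)/((3 + 3)*22 - 1492) = ((-68)² + 3565)/(6*22 - 1492) = (4624 + 3565)/(132 - 1492) = 8189/(-1360) = 8189*(-1/1360) = -8189/1360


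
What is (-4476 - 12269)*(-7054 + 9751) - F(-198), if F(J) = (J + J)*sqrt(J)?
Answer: -45161265 + 1188*I*sqrt(22) ≈ -4.5161e+7 + 5572.2*I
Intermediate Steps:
F(J) = 2*J**(3/2) (F(J) = (2*J)*sqrt(J) = 2*J**(3/2))
(-4476 - 12269)*(-7054 + 9751) - F(-198) = (-4476 - 12269)*(-7054 + 9751) - 2*(-198)**(3/2) = -16745*2697 - 2*(-594*I*sqrt(22)) = -45161265 - (-1188)*I*sqrt(22) = -45161265 + 1188*I*sqrt(22)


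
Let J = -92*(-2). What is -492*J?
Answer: -90528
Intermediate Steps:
J = 184
-492*J = -492*184 = -90528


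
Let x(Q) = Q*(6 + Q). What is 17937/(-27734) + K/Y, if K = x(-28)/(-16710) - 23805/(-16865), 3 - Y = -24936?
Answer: -12605341733940931/19491907505069790 ≈ -0.64670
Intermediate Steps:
Y = 24939 (Y = 3 - 1*(-24936) = 3 + 24936 = 24939)
K = 38739271/28181415 (K = -28*(6 - 28)/(-16710) - 23805/(-16865) = -28*(-22)*(-1/16710) - 23805*(-1/16865) = 616*(-1/16710) + 4761/3373 = -308/8355 + 4761/3373 = 38739271/28181415 ≈ 1.3746)
17937/(-27734) + K/Y = 17937/(-27734) + (38739271/28181415)/24939 = 17937*(-1/27734) + (38739271/28181415)*(1/24939) = -17937/27734 + 38739271/702816308685 = -12605341733940931/19491907505069790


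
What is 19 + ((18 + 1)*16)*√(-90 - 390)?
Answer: 19 + 1216*I*√30 ≈ 19.0 + 6660.3*I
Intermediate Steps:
19 + ((18 + 1)*16)*√(-90 - 390) = 19 + (19*16)*√(-480) = 19 + 304*(4*I*√30) = 19 + 1216*I*√30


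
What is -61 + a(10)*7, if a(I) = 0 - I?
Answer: -131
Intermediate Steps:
a(I) = -I
-61 + a(10)*7 = -61 - 1*10*7 = -61 - 10*7 = -61 - 70 = -131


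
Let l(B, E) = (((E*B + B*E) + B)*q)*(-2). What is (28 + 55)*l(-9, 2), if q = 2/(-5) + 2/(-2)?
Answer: -10458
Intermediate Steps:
q = -7/5 (q = 2*(-⅕) + 2*(-½) = -⅖ - 1 = -7/5 ≈ -1.4000)
l(B, E) = 14*B/5 + 28*B*E/5 (l(B, E) = (((E*B + B*E) + B)*(-7/5))*(-2) = (((B*E + B*E) + B)*(-7/5))*(-2) = ((2*B*E + B)*(-7/5))*(-2) = ((B + 2*B*E)*(-7/5))*(-2) = (-7*B/5 - 14*B*E/5)*(-2) = 14*B/5 + 28*B*E/5)
(28 + 55)*l(-9, 2) = (28 + 55)*((14/5)*(-9)*(1 + 2*2)) = 83*((14/5)*(-9)*(1 + 4)) = 83*((14/5)*(-9)*5) = 83*(-126) = -10458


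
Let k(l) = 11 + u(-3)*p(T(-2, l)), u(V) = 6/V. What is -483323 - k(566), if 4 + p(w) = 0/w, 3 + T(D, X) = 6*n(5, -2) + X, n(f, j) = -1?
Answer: -483342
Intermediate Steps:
T(D, X) = -9 + X (T(D, X) = -3 + (6*(-1) + X) = -3 + (-6 + X) = -9 + X)
p(w) = -4 (p(w) = -4 + 0/w = -4 + 0 = -4)
k(l) = 19 (k(l) = 11 + (6/(-3))*(-4) = 11 + (6*(-1/3))*(-4) = 11 - 2*(-4) = 11 + 8 = 19)
-483323 - k(566) = -483323 - 1*19 = -483323 - 19 = -483342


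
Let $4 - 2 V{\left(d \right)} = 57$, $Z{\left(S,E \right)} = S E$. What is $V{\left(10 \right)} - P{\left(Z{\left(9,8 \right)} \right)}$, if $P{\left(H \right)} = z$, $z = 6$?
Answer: $- \frac{65}{2} \approx -32.5$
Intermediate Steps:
$Z{\left(S,E \right)} = E S$
$V{\left(d \right)} = - \frac{53}{2}$ ($V{\left(d \right)} = 2 - \frac{57}{2} = - \frac{53}{2}$)
$P{\left(H \right)} = 6$
$V{\left(10 \right)} - P{\left(Z{\left(9,8 \right)} \right)} = - \frac{53}{2} - 6 = - \frac{65}{2}$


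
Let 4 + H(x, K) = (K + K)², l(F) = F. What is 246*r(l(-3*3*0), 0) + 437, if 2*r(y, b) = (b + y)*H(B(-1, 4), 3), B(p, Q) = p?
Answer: 437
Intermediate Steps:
H(x, K) = -4 + 4*K² (H(x, K) = -4 + (K + K)² = -4 + (2*K)² = -4 + 4*K²)
r(y, b) = 16*b + 16*y (r(y, b) = ((b + y)*(-4 + 4*3²))/2 = ((b + y)*(-4 + 4*9))/2 = ((b + y)*(-4 + 36))/2 = ((b + y)*32)/2 = (32*b + 32*y)/2 = 16*b + 16*y)
246*r(l(-3*3*0), 0) + 437 = 246*(16*0 + 16*(-3*3*0)) + 437 = 246*(0 + 16*(-9*0)) + 437 = 246*(0 + 16*0) + 437 = 246*(0 + 0) + 437 = 246*0 + 437 = 0 + 437 = 437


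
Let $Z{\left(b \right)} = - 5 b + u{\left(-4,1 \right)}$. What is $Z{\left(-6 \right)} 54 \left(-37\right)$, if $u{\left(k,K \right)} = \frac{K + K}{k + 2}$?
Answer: $-57942$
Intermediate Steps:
$u{\left(k,K \right)} = \frac{2 K}{2 + k}$
$Z{\left(b \right)} = -1 - 5 b$ ($Z{\left(b \right)} = - 5 b + 2 \cdot 1 \frac{1}{2 - 4} = - 5 b + 2 \cdot 1 \frac{1}{-2} = - 5 b + 2 \cdot 1 \left(- \frac{1}{2}\right) = - 5 b - 1 = -1 - 5 b$)
$Z{\left(-6 \right)} 54 \left(-37\right) = \left(-1 - -30\right) 54 \left(-37\right) = \left(-1 + 30\right) 54 \left(-37\right) = 29 \cdot 54 \left(-37\right) = 1566 \left(-37\right) = -57942$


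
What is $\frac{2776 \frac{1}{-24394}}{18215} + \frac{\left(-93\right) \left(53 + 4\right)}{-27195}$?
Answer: $\frac{78511780213}{402791227615} \approx 0.19492$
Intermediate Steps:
$\frac{2776 \frac{1}{-24394}}{18215} + \frac{\left(-93\right) \left(53 + 4\right)}{-27195} = 2776 \left(- \frac{1}{24394}\right) \frac{1}{18215} + \left(-93\right) 57 \left(- \frac{1}{27195}\right) = \left(- \frac{1388}{12197}\right) \frac{1}{18215} - - \frac{1767}{9065} = - \frac{1388}{222168355} + \frac{1767}{9065} = \frac{78511780213}{402791227615}$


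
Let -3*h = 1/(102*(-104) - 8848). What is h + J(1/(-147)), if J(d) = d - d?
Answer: 1/58368 ≈ 1.7133e-5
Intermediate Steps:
h = 1/58368 (h = -1/(3*(102*(-104) - 8848)) = -1/(3*(-10608 - 8848)) = -⅓/(-19456) = -⅓*(-1/19456) = 1/58368 ≈ 1.7133e-5)
J(d) = 0
h + J(1/(-147)) = 1/58368 + 0 = 1/58368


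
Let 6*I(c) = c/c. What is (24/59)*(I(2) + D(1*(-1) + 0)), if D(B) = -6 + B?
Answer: -164/59 ≈ -2.7797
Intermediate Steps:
I(c) = ⅙ (I(c) = (c/c)/6 = (⅙)*1 = ⅙)
(24/59)*(I(2) + D(1*(-1) + 0)) = (24/59)*(⅙ + (-6 + (1*(-1) + 0))) = (24*(1/59))*(⅙ + (-6 + (-1 + 0))) = 24*(⅙ + (-6 - 1))/59 = 24*(⅙ - 7)/59 = (24/59)*(-41/6) = -164/59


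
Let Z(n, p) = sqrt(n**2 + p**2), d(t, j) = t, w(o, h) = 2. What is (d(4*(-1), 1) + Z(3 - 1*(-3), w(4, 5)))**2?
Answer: 56 - 16*sqrt(10) ≈ 5.4036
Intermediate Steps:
(d(4*(-1), 1) + Z(3 - 1*(-3), w(4, 5)))**2 = (4*(-1) + sqrt((3 - 1*(-3))**2 + 2**2))**2 = (-4 + sqrt((3 + 3)**2 + 4))**2 = (-4 + sqrt(6**2 + 4))**2 = (-4 + sqrt(36 + 4))**2 = (-4 + sqrt(40))**2 = (-4 + 2*sqrt(10))**2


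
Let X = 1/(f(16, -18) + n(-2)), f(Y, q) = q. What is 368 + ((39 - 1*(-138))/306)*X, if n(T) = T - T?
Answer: 675589/1836 ≈ 367.97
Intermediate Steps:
n(T) = 0
X = -1/18 (X = 1/(-18 + 0) = 1/(-18) = -1/18 ≈ -0.055556)
368 + ((39 - 1*(-138))/306)*X = 368 + ((39 - 1*(-138))/306)*(-1/18) = 368 + ((39 + 138)*(1/306))*(-1/18) = 368 + (177*(1/306))*(-1/18) = 368 + (59/102)*(-1/18) = 368 - 59/1836 = 675589/1836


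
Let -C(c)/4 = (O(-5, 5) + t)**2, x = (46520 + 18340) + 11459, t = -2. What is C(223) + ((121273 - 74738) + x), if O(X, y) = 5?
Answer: 122818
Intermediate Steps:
x = 76319 (x = 64860 + 11459 = 76319)
C(c) = -36 (C(c) = -4*(5 - 2)**2 = -4*3**2 = -4*9 = -36)
C(223) + ((121273 - 74738) + x) = -36 + ((121273 - 74738) + 76319) = -36 + (46535 + 76319) = -36 + 122854 = 122818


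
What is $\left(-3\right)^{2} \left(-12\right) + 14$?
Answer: $-94$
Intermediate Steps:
$\left(-3\right)^{2} \left(-12\right) + 14 = 9 \left(-12\right) + 14 = -108 + 14 = -94$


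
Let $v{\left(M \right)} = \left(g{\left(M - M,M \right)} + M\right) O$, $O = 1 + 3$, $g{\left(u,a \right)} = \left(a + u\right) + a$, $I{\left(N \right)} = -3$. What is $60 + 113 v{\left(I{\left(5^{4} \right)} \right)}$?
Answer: $-4008$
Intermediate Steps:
$g{\left(u,a \right)} = u + 2 a$
$O = 4$
$v{\left(M \right)} = 12 M$ ($v{\left(M \right)} = \left(\left(\left(M - M\right) + 2 M\right) + M\right) 4 = \left(\left(0 + 2 M\right) + M\right) 4 = \left(2 M + M\right) 4 = 3 M 4 = 12 M$)
$60 + 113 v{\left(I{\left(5^{4} \right)} \right)} = 60 + 113 \cdot 12 \left(-3\right) = 60 + 113 \left(-36\right) = 60 - 4068 = -4008$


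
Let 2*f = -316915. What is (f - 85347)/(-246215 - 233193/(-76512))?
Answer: 6217989968/6279389629 ≈ 0.99022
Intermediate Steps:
f = -316915/2 (f = (½)*(-316915) = -316915/2 ≈ -1.5846e+5)
(f - 85347)/(-246215 - 233193/(-76512)) = (-316915/2 - 85347)/(-246215 - 233193/(-76512)) = -487609/(2*(-246215 - 233193*(-1/76512))) = -487609/(2*(-246215 + 77731/25504)) = -487609/(2*(-6279389629/25504)) = -487609/2*(-25504/6279389629) = 6217989968/6279389629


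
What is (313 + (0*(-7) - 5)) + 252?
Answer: 560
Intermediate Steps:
(313 + (0*(-7) - 5)) + 252 = (313 + (0 - 5)) + 252 = (313 - 5) + 252 = 308 + 252 = 560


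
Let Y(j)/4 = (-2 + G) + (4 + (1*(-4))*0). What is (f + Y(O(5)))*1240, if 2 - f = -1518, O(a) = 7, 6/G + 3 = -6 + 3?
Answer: 1889760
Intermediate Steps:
G = -1 (G = 6/(-3 + (-6 + 3)) = 6/(-3 - 3) = 6/(-6) = 6*(-⅙) = -1)
f = 1520 (f = 2 - 1*(-1518) = 2 + 1518 = 1520)
Y(j) = 4 (Y(j) = 4*((-2 - 1) + (4 + (1*(-4))*0)) = 4*(-3 + (4 - 4*0)) = 4*(-3 + (4 + 0)) = 4*(-3 + 4) = 4*1 = 4)
(f + Y(O(5)))*1240 = (1520 + 4)*1240 = 1524*1240 = 1889760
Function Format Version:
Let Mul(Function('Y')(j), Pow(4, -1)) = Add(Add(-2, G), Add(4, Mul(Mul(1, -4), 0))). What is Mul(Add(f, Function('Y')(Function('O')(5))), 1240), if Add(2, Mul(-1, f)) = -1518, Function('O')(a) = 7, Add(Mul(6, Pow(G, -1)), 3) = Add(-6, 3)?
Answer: 1889760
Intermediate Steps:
G = -1 (G = Mul(6, Pow(Add(-3, Add(-6, 3)), -1)) = Mul(6, Pow(Add(-3, -3), -1)) = Mul(6, Pow(-6, -1)) = Mul(6, Rational(-1, 6)) = -1)
f = 1520 (f = Add(2, Mul(-1, -1518)) = Add(2, 1518) = 1520)
Function('Y')(j) = 4 (Function('Y')(j) = Mul(4, Add(Add(-2, -1), Add(4, Mul(Mul(1, -4), 0)))) = Mul(4, Add(-3, Add(4, Mul(-4, 0)))) = Mul(4, Add(-3, Add(4, 0))) = Mul(4, Add(-3, 4)) = Mul(4, 1) = 4)
Mul(Add(f, Function('Y')(Function('O')(5))), 1240) = Mul(Add(1520, 4), 1240) = Mul(1524, 1240) = 1889760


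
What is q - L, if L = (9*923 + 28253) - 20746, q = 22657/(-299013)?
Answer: -4728614239/299013 ≈ -15814.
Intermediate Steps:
q = -22657/299013 (q = 22657*(-1/299013) = -22657/299013 ≈ -0.075773)
L = 15814 (L = (8307 + 28253) - 20746 = 36560 - 20746 = 15814)
q - L = -22657/299013 - 1*15814 = -22657/299013 - 15814 = -4728614239/299013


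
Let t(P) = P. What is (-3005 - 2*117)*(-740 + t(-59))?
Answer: 2587961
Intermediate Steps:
(-3005 - 2*117)*(-740 + t(-59)) = (-3005 - 2*117)*(-740 - 59) = (-3005 - 234)*(-799) = -3239*(-799) = 2587961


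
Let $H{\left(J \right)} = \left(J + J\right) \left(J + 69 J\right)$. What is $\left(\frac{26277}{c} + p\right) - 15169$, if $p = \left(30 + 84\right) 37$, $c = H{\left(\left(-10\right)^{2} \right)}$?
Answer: $- \frac{15331373723}{1400000} \approx -10951.0$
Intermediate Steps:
$H{\left(J \right)} = 140 J^{2}$ ($H{\left(J \right)} = 2 J 70 J = 140 J^{2}$)
$c = 1400000$ ($c = 140 \left(\left(-10\right)^{2}\right)^{2} = 140 \cdot 100^{2} = 140 \cdot 10000 = 1400000$)
$p = 4218$ ($p = 114 \cdot 37 = 4218$)
$\left(\frac{26277}{c} + p\right) - 15169 = \left(\frac{26277}{1400000} + 4218\right) - 15169 = \frac{5905226277}{1400000} - 15169 = - \frac{15331373723}{1400000}$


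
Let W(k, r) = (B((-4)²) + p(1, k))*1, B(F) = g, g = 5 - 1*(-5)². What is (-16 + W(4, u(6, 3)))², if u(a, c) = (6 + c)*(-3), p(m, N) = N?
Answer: 1024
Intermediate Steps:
u(a, c) = -18 - 3*c
g = -20 (g = 5 - 1*25 = 5 - 25 = -20)
B(F) = -20
W(k, r) = -20 + k (W(k, r) = (-20 + k)*1 = -20 + k)
(-16 + W(4, u(6, 3)))² = (-16 + (-20 + 4))² = (-16 - 16)² = (-32)² = 1024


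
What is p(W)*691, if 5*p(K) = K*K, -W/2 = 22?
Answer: 1337776/5 ≈ 2.6756e+5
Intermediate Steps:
W = -44 (W = -2*22 = -44)
p(K) = K**2/5 (p(K) = (K*K)/5 = K**2/5)
p(W)*691 = ((1/5)*(-44)**2)*691 = ((1/5)*1936)*691 = (1936/5)*691 = 1337776/5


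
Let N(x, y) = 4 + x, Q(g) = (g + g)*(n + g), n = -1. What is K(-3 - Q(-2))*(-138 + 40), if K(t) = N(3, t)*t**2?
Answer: -154350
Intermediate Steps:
Q(g) = 2*g*(-1 + g) (Q(g) = (g + g)*(-1 + g) = (2*g)*(-1 + g) = 2*g*(-1 + g))
K(t) = 7*t**2 (K(t) = (4 + 3)*t**2 = 7*t**2)
K(-3 - Q(-2))*(-138 + 40) = (7*(-3 - 2*(-2)*(-1 - 2))**2)*(-138 + 40) = (7*(-3 - 2*(-2)*(-3))**2)*(-98) = (7*(-3 - 1*12)**2)*(-98) = (7*(-3 - 12)**2)*(-98) = (7*(-15)**2)*(-98) = (7*225)*(-98) = 1575*(-98) = -154350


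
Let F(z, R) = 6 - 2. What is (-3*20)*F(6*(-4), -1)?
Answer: -240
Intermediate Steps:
F(z, R) = 4
(-3*20)*F(6*(-4), -1) = -3*20*4 = -60*4 = -240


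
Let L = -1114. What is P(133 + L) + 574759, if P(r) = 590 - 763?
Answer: 574586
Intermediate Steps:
P(r) = -173
P(133 + L) + 574759 = -173 + 574759 = 574586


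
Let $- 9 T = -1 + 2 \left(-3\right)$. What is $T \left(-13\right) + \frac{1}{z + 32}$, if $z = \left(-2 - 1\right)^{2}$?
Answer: $- \frac{3722}{369} \approx -10.087$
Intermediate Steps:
$T = \frac{7}{9}$ ($T = - \frac{-1 + 2 \left(-3\right)}{9} = - \frac{-1 - 6}{9} = \left(- \frac{1}{9}\right) \left(-7\right) = \frac{7}{9} \approx 0.77778$)
$z = 9$ ($z = \left(-3\right)^{2} = 9$)
$T \left(-13\right) + \frac{1}{z + 32} = \frac{7}{9} \left(-13\right) + \frac{1}{9 + 32} = - \frac{91}{9} + \frac{1}{41} = - \frac{3722}{369}$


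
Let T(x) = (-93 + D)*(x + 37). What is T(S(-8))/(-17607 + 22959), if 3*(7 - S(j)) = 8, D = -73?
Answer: -2573/2007 ≈ -1.2820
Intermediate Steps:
S(j) = 13/3 (S(j) = 7 - ⅓*8 = 7 - 8/3 = 13/3)
T(x) = -6142 - 166*x (T(x) = (-93 - 73)*(x + 37) = -166*(37 + x) = -6142 - 166*x)
T(S(-8))/(-17607 + 22959) = (-6142 - 166*13/3)/(-17607 + 22959) = (-6142 - 2158/3)/5352 = -20584/3*1/5352 = -2573/2007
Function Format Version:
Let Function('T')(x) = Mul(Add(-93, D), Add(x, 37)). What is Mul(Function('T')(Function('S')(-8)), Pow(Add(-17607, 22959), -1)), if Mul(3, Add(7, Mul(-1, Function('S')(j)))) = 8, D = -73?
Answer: Rational(-2573, 2007) ≈ -1.2820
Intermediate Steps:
Function('S')(j) = Rational(13, 3) (Function('S')(j) = Add(7, Mul(Rational(-1, 3), 8)) = Add(7, Rational(-8, 3)) = Rational(13, 3))
Function('T')(x) = Add(-6142, Mul(-166, x)) (Function('T')(x) = Mul(Add(-93, -73), Add(x, 37)) = Mul(-166, Add(37, x)) = Add(-6142, Mul(-166, x)))
Mul(Function('T')(Function('S')(-8)), Pow(Add(-17607, 22959), -1)) = Mul(Add(-6142, Mul(-166, Rational(13, 3))), Pow(Add(-17607, 22959), -1)) = Mul(Add(-6142, Rational(-2158, 3)), Pow(5352, -1)) = Mul(Rational(-20584, 3), Rational(1, 5352)) = Rational(-2573, 2007)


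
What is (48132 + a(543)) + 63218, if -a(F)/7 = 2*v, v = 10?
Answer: 111210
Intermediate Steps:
a(F) = -140 (a(F) = -14*10 = -7*20 = -140)
(48132 + a(543)) + 63218 = (48132 - 140) + 63218 = 47992 + 63218 = 111210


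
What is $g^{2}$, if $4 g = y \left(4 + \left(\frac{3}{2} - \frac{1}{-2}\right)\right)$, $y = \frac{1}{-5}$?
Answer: $\frac{9}{100} \approx 0.09$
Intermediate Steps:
$y = - \frac{1}{5} \approx -0.2$
$g = - \frac{3}{10}$ ($g = \frac{\left(- \frac{1}{5}\right) \left(4 + \left(\frac{3}{2} - \frac{1}{-2}\right)\right)}{4} = \frac{\left(- \frac{1}{5}\right) \left(4 + \left(3 \cdot \frac{1}{2} - - \frac{1}{2}\right)\right)}{4} = \frac{\left(- \frac{1}{5}\right) \left(4 + \left(\frac{3}{2} + \frac{1}{2}\right)\right)}{4} = \frac{\left(- \frac{1}{5}\right) \left(4 + 2\right)}{4} = \frac{\left(- \frac{1}{5}\right) 6}{4} = \frac{1}{4} \left(- \frac{6}{5}\right) = - \frac{3}{10} \approx -0.3$)
$g^{2} = \left(- \frac{3}{10}\right)^{2} = \frac{9}{100}$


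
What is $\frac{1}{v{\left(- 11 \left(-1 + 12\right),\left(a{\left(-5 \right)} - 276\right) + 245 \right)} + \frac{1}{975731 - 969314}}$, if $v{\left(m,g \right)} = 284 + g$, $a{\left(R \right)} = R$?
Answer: $\frac{6417}{1591417} \approx 0.0040323$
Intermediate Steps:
$\frac{1}{v{\left(- 11 \left(-1 + 12\right),\left(a{\left(-5 \right)} - 276\right) + 245 \right)} + \frac{1}{975731 - 969314}} = \frac{1}{\left(284 + \left(\left(-5 - 276\right) + 245\right)\right) + \frac{1}{975731 - 969314}} = \frac{1}{\left(284 + \left(-281 + 245\right)\right) + \frac{1}{6417}} = \frac{1}{\left(284 - 36\right) + \frac{1}{6417}} = \frac{1}{248 + \frac{1}{6417}} = \frac{1}{\frac{1591417}{6417}} = \frac{6417}{1591417}$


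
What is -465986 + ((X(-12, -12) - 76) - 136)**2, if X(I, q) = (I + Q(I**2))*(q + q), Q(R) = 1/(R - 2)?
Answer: -2320047970/5041 ≈ -4.6024e+5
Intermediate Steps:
Q(R) = 1/(-2 + R)
X(I, q) = 2*q*(I + 1/(-2 + I**2)) (X(I, q) = (I + 1/(-2 + I**2))*(q + q) = (I + 1/(-2 + I**2))*(2*q) = 2*q*(I + 1/(-2 + I**2)))
-465986 + ((X(-12, -12) - 76) - 136)**2 = -465986 + ((2*(-12)*(1 - 12*(-2 + (-12)**2))/(-2 + (-12)**2) - 76) - 136)**2 = -465986 + ((2*(-12)*(1 - 12*(-2 + 144))/(-2 + 144) - 76) - 136)**2 = -465986 + ((2*(-12)*(1 - 12*142)/142 - 76) - 136)**2 = -465986 + ((2*(-12)*(1/142)*(1 - 1704) - 76) - 136)**2 = -465986 + ((2*(-12)*(1/142)*(-1703) - 76) - 136)**2 = -465986 + ((20436/71 - 76) - 136)**2 = -465986 + (15040/71 - 136)**2 = -465986 + (5384/71)**2 = -465986 + 28987456/5041 = -2320047970/5041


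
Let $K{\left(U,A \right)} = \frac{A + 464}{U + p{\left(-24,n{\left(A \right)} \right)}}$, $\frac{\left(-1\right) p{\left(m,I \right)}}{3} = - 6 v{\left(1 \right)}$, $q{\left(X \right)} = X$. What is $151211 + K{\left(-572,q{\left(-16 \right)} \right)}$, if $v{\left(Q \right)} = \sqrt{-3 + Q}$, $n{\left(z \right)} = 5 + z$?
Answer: $\frac{6196443537}{40979} - \frac{1008 i \sqrt{2}}{40979} \approx 1.5121 \cdot 10^{5} - 0.034787 i$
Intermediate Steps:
$p{\left(m,I \right)} = 18 i \sqrt{2}$ ($p{\left(m,I \right)} = - 3 \left(- 6 \sqrt{-3 + 1}\right) = - 3 \left(- 6 \sqrt{-2}\right) = - 3 \left(- 6 i \sqrt{2}\right) = 18 i \sqrt{2}$)
$K{\left(U,A \right)} = \frac{464 + A}{U + 18 i \sqrt{2}}$ ($K{\left(U,A \right)} = \frac{A + 464}{U + 18 i \sqrt{2}} = \frac{464 + A}{U + 18 i \sqrt{2}}$)
$151211 + K{\left(-572,q{\left(-16 \right)} \right)} = 151211 + \frac{464 - 16}{-572 + 18 i \sqrt{2}} = 151211 + \frac{1}{-572 + 18 i \sqrt{2}} \cdot 448 = 151211 + \frac{448}{-572 + 18 i \sqrt{2}}$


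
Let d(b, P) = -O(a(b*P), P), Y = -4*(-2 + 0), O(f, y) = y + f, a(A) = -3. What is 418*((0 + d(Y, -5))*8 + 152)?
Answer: 90288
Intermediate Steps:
O(f, y) = f + y
Y = 8 (Y = -4*(-2) = 8)
d(b, P) = 3 - P (d(b, P) = -(-3 + P) = 3 - P)
418*((0 + d(Y, -5))*8 + 152) = 418*((0 + (3 - 1*(-5)))*8 + 152) = 418*((0 + (3 + 5))*8 + 152) = 418*((0 + 8)*8 + 152) = 418*(8*8 + 152) = 418*(64 + 152) = 418*216 = 90288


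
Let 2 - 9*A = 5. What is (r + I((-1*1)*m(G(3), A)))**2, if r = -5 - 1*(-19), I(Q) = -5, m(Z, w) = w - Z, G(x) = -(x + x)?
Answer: 81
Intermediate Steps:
G(x) = -2*x
A = -1/3 (A = 2/9 - 1/9*5 = 2/9 - 5/9 = -1/3 ≈ -0.33333)
r = 14 (r = -5 + 19 = 14)
(r + I((-1*1)*m(G(3), A)))**2 = (14 - 5)**2 = 9**2 = 81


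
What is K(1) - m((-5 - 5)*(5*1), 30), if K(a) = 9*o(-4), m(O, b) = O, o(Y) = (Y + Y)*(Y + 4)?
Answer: 50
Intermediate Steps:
o(Y) = 2*Y*(4 + Y) (o(Y) = (2*Y)*(4 + Y) = 2*Y*(4 + Y))
K(a) = 0 (K(a) = 9*(2*(-4)*(4 - 4)) = 9*(2*(-4)*0) = 9*0 = 0)
K(1) - m((-5 - 5)*(5*1), 30) = 0 - (-5 - 5)*5*1 = 0 - (-10)*5 = 0 - 1*(-50) = 0 + 50 = 50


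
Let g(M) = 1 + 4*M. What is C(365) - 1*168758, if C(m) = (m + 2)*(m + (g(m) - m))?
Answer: 367429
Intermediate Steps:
C(m) = (1 + 4*m)*(2 + m) (C(m) = (m + 2)*(m + ((1 + 4*m) - m)) = (2 + m)*(m + (1 + 3*m)) = (2 + m)*(1 + 4*m) = (1 + 4*m)*(2 + m))
C(365) - 1*168758 = (1 + 4*365)*(2 + 365) - 1*168758 = (1 + 1460)*367 - 168758 = 1461*367 - 168758 = 536187 - 168758 = 367429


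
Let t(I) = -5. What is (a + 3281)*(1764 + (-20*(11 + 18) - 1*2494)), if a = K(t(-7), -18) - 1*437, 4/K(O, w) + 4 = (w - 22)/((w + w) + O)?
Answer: -115441130/31 ≈ -3.7239e+6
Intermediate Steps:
K(O, w) = 4/(-4 + (-22 + w)/(O + 2*w)) (K(O, w) = 4/(-4 + (w - 22)/((w + w) + O)) = 4/(-4 + (-22 + w)/(2*w + O)) = 4/(-4 + (-22 + w)/(O + 2*w)))
a = -13588/31 (a = 4*(-1*(-5) - 2*(-18))/(22 + 4*(-5) + 7*(-18)) - 1*437 = 4*(5 + 36)/(22 - 20 - 126) - 437 = 4*41/(-124) - 437 = 4*(-1/124)*41 - 437 = -41/31 - 437 = -13588/31 ≈ -438.32)
(a + 3281)*(1764 + (-20*(11 + 18) - 1*2494)) = (-13588/31 + 3281)*(1764 + (-20*(11 + 18) - 1*2494)) = 88123*(1764 + (-20*29 - 2494))/31 = 88123*(1764 + (-580 - 2494))/31 = 88123*(1764 - 3074)/31 = (88123/31)*(-1310) = -115441130/31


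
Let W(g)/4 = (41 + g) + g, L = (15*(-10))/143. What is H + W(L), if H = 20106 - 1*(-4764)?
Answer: 3578662/143 ≈ 25026.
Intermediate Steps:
L = -150/143 (L = -150*1/143 = -150/143 ≈ -1.0490)
W(g) = 164 + 8*g (W(g) = 4*((41 + g) + g) = 4*(41 + 2*g) = 164 + 8*g)
H = 24870 (H = 20106 + 4764 = 24870)
H + W(L) = 24870 + (164 + 8*(-150/143)) = 24870 + (164 - 1200/143) = 24870 + 22252/143 = 3578662/143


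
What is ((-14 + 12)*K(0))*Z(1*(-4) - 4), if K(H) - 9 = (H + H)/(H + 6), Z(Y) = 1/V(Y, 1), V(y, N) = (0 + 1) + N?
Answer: -9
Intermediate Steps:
V(y, N) = 1 + N
Z(Y) = ½ (Z(Y) = 1/(1 + 1) = 1/2 = ½)
K(H) = 9 + 2*H/(6 + H) (K(H) = 9 + (H + H)/(H + 6) = 9 + (2*H)/(6 + H) = 9 + 2*H/(6 + H))
((-14 + 12)*K(0))*Z(1*(-4) - 4) = ((-14 + 12)*((54 + 11*0)/(6 + 0)))*(½) = -2*(54 + 0)/6*(½) = -54/3*(½) = -2*9*(½) = -18*½ = -9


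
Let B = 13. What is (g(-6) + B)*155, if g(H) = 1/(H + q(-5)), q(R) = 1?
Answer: 1984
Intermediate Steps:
g(H) = 1/(1 + H) (g(H) = 1/(H + 1) = 1/(1 + H))
(g(-6) + B)*155 = (1/(1 - 6) + 13)*155 = (1/(-5) + 13)*155 = (-⅕ + 13)*155 = (64/5)*155 = 1984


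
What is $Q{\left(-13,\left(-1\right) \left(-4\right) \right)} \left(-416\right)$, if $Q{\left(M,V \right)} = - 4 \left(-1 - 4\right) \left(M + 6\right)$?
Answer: $58240$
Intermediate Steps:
$Q{\left(M,V \right)} = 120 + 20 M$ ($Q{\left(M,V \right)} = - 4 \left(- 5 \left(6 + M\right)\right) = - 4 \left(-30 - 5 M\right) = 120 + 20 M$)
$Q{\left(-13,\left(-1\right) \left(-4\right) \right)} \left(-416\right) = \left(120 + 20 \left(-13\right)\right) \left(-416\right) = \left(120 - 260\right) \left(-416\right) = \left(-140\right) \left(-416\right) = 58240$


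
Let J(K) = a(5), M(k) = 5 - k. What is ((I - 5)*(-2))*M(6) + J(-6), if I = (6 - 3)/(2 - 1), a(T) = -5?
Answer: -9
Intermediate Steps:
J(K) = -5
I = 3 (I = 3/1 = 3*1 = 3)
((I - 5)*(-2))*M(6) + J(-6) = ((3 - 5)*(-2))*(5 - 1*6) - 5 = (-2*(-2))*(5 - 6) - 5 = 4*(-1) - 5 = -4 - 5 = -9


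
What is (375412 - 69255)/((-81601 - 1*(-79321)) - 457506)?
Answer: -306157/459786 ≈ -0.66587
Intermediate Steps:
(375412 - 69255)/((-81601 - 1*(-79321)) - 457506) = 306157/((-81601 + 79321) - 457506) = 306157/(-2280 - 457506) = 306157/(-459786) = 306157*(-1/459786) = -306157/459786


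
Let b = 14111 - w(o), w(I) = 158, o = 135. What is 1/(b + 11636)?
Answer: 1/25589 ≈ 3.9079e-5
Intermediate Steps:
b = 13953 (b = 14111 - 1*158 = 14111 - 158 = 13953)
1/(b + 11636) = 1/(13953 + 11636) = 1/25589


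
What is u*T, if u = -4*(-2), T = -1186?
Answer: -9488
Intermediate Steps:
u = 8
u*T = 8*(-1186) = -9488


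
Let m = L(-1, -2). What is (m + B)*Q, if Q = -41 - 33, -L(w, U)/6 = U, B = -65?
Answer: 3922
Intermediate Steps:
L(w, U) = -6*U
m = 12 (m = -6*(-2) = 12)
Q = -74
(m + B)*Q = (12 - 65)*(-74) = -53*(-74) = 3922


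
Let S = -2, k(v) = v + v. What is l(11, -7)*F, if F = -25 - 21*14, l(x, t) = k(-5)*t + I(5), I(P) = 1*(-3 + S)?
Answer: -20735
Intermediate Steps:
k(v) = 2*v
I(P) = -5 (I(P) = 1*(-3 - 2) = 1*(-5) = -5)
l(x, t) = -5 - 10*t (l(x, t) = (2*(-5))*t - 5 = -10*t - 5 = -5 - 10*t)
F = -319 (F = -25 - 294 = -319)
l(11, -7)*F = (-5 - 10*(-7))*(-319) = (-5 + 70)*(-319) = 65*(-319) = -20735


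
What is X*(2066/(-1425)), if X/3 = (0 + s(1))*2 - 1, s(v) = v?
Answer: -2066/475 ≈ -4.3495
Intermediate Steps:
X = 3 (X = 3*((0 + 1)*2 - 1) = 3*(1*2 - 1) = 3*(2 - 1) = 3*1 = 3)
X*(2066/(-1425)) = 3*(2066/(-1425)) = 3*(2066*(-1/1425)) = 3*(-2066/1425) = -2066/475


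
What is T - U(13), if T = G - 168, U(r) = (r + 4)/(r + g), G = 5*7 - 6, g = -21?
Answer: -1095/8 ≈ -136.88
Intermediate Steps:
G = 29 (G = 35 - 6 = 29)
U(r) = (4 + r)/(-21 + r) (U(r) = (r + 4)/(r - 21) = (4 + r)/(-21 + r))
T = -139 (T = 29 - 168 = -139)
T - U(13) = -139 - (4 + 13)/(-21 + 13) = -139 - 17/(-8) = -139 - (-1)*17/8 = -139 - 1*(-17/8) = -139 + 17/8 = -1095/8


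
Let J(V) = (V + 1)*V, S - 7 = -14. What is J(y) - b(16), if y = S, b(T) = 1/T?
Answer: 671/16 ≈ 41.938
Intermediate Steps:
S = -7 (S = 7 - 14 = -7)
b(T) = 1/T
y = -7
J(V) = V*(1 + V) (J(V) = (1 + V)*V = V*(1 + V))
J(y) - b(16) = -7*(1 - 7) - 1/16 = -7*(-6) - 1*1/16 = 42 - 1/16 = 671/16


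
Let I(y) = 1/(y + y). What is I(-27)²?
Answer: 1/2916 ≈ 0.00034294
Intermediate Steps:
I(y) = 1/(2*y)
I(-27)² = ((½)/(-27))² = ((½)*(-1/27))² = (-1/54)² = 1/2916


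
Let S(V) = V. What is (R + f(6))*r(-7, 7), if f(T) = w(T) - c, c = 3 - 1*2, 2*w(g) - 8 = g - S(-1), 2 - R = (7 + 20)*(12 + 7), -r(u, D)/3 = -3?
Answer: -9081/2 ≈ -4540.5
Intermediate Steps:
r(u, D) = 9 (r(u, D) = -3*(-3) = 9)
R = -511 (R = 2 - (7 + 20)*(12 + 7) = 2 - 27*19 = 2 - 1*513 = 2 - 513 = -511)
w(g) = 9/2 + g/2 (w(g) = 4 + (g - 1*(-1))/2 = 4 + (g + 1)/2 = 4 + (1 + g)/2 = 4 + (½ + g/2) = 9/2 + g/2)
c = 1 (c = 3 - 2 = 1)
f(T) = 7/2 + T/2 (f(T) = (9/2 + T/2) - 1*1 = (9/2 + T/2) - 1 = 7/2 + T/2)
(R + f(6))*r(-7, 7) = (-511 + (7/2 + (½)*6))*9 = (-511 + (7/2 + 3))*9 = (-511 + 13/2)*9 = -1009/2*9 = -9081/2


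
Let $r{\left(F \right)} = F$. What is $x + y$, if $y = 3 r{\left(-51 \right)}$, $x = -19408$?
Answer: $-19561$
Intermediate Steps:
$y = -153$ ($y = 3 \left(-51\right) = -153$)
$x + y = -19408 - 153 = -19561$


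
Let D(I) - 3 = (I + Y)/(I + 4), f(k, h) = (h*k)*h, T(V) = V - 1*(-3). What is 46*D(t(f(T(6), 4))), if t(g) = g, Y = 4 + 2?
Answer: 6831/37 ≈ 184.62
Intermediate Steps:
Y = 6
T(V) = 3 + V (T(V) = V + 3 = 3 + V)
f(k, h) = k*h²
D(I) = 3 + (6 + I)/(4 + I) (D(I) = 3 + (I + 6)/(I + 4) = 3 + (6 + I)/(4 + I))
46*D(t(f(T(6), 4))) = 46*(2*(9 + 2*((3 + 6)*4²))/(4 + (3 + 6)*4²)) = 46*(2*(9 + 2*(9*16))/(4 + 9*16)) = 46*(2*(9 + 2*144)/(4 + 144)) = 46*(2*(9 + 288)/148) = 46*(2*(1/148)*297) = 46*(297/74) = 6831/37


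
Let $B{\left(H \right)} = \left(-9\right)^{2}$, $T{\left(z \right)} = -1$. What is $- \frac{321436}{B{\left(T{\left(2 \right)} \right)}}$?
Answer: $- \frac{321436}{81} \approx -3968.3$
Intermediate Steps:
$B{\left(H \right)} = 81$
$- \frac{321436}{B{\left(T{\left(2 \right)} \right)}} = - \frac{321436}{81}$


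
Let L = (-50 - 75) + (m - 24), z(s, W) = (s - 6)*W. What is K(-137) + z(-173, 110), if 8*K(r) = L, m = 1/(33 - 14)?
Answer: -1497855/76 ≈ -19709.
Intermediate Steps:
m = 1/19 ≈ 0.052632
z(s, W) = W*(-6 + s) (z(s, W) = (-6 + s)*W = W*(-6 + s))
L = -2830/19 (L = (-50 - 75) + (1/19 - 24) = -125 - 455/19 = -2830/19 ≈ -148.95)
K(r) = -1415/76 (K(r) = (⅛)*(-2830/19) = -1415/76)
K(-137) + z(-173, 110) = -1415/76 + 110*(-6 - 173) = -1415/76 + 110*(-179) = -1415/76 - 19690 = -1497855/76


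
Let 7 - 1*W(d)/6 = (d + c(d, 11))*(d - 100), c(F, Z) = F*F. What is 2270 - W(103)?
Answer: 195044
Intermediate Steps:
c(F, Z) = F**2
W(d) = 42 - 6*(-100 + d)*(d + d**2) (W(d) = 42 - 6*(d + d**2)*(d - 100) = 42 - 6*(d + d**2)*(-100 + d) = 42 - 6*(-100 + d)*(d + d**2))
2270 - W(103) = 2270 - (42 - 6*103**3 + 594*103**2 + 600*103) = 2270 - (42 - 6*1092727 + 594*10609 + 61800) = 2270 - (42 - 6556362 + 6301746 + 61800) = 2270 - 1*(-192774) = 2270 + 192774 = 195044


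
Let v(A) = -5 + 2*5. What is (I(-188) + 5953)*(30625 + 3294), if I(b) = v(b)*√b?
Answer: 201919807 + 339190*I*√47 ≈ 2.0192e+8 + 2.3254e+6*I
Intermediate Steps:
v(A) = 5 (v(A) = -5 + 10 = 5)
I(b) = 5*√b
(I(-188) + 5953)*(30625 + 3294) = (5*√(-188) + 5953)*(30625 + 3294) = (5*(2*I*√47) + 5953)*33919 = (10*I*√47 + 5953)*33919 = (5953 + 10*I*√47)*33919 = 201919807 + 339190*I*√47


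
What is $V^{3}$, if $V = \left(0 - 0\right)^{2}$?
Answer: $0$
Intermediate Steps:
$V = 0$ ($V = \left(0 + 0\right)^{2} = 0^{2} = 0$)
$V^{3} = 0^{3} = 0$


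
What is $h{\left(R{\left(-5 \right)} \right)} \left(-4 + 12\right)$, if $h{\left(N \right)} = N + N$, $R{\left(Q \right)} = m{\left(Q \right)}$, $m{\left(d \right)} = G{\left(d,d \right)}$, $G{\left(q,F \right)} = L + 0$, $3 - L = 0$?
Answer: $48$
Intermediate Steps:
$L = 3$ ($L = 3 - 0 = 3 + 0 = 3$)
$G{\left(q,F \right)} = 3$ ($G{\left(q,F \right)} = 3 + 0 = 3$)
$m{\left(d \right)} = 3$
$R{\left(Q \right)} = 3$
$h{\left(N \right)} = 2 N$
$h{\left(R{\left(-5 \right)} \right)} \left(-4 + 12\right) = 2 \cdot 3 \left(-4 + 12\right) = 6 \cdot 8 = 48$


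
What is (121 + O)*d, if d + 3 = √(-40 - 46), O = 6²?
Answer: -471 + 157*I*√86 ≈ -471.0 + 1456.0*I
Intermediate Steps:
O = 36
d = -3 + I*√86 (d = -3 + √(-40 - 46) = -3 + √(-86) = -3 + I*√86 ≈ -3.0 + 9.2736*I)
(121 + O)*d = (121 + 36)*(-3 + I*√86) = 157*(-3 + I*√86) = -471 + 157*I*√86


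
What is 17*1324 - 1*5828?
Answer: 16680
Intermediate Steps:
17*1324 - 1*5828 = 22508 - 5828 = 16680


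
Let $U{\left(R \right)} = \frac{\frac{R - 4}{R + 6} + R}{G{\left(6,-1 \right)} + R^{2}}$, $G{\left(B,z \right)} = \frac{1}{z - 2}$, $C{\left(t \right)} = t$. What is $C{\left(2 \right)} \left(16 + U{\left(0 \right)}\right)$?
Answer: $36$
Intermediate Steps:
$G{\left(B,z \right)} = \frac{1}{-2 + z}$
$U{\left(R \right)} = \frac{R + \frac{-4 + R}{6 + R}}{- \frac{1}{3} + R^{2}}$ ($U{\left(R \right)} = \frac{\frac{R - 4}{R + 6} + R}{\frac{1}{-2 - 1} + R^{2}} = \frac{\frac{-4 + R}{6 + R} + R}{\frac{1}{-3} + R^{2}} = \frac{\frac{-4 + R}{6 + R} + R}{- \frac{1}{3} + R^{2}} = \frac{R + \frac{-4 + R}{6 + R}}{- \frac{1}{3} + R^{2}}$)
$C{\left(2 \right)} \left(16 + U{\left(0 \right)}\right) = 2 \left(16 + \frac{3 \left(-4 + 0^{2} + 7 \cdot 0\right)}{-6 - 0 + 3 \cdot 0^{3} + 18 \cdot 0^{2}}\right) = 2 \left(16 + \frac{3 \left(-4 + 0 + 0\right)}{-6 + 0 + 3 \cdot 0 + 18 \cdot 0}\right) = 2 \left(16 + 3 \frac{1}{-6 + 0 + 0 + 0} \left(-4\right)\right) = 2 \left(16 + 3 \frac{1}{-6} \left(-4\right)\right) = 2 \left(16 + 3 \left(- \frac{1}{6}\right) \left(-4\right)\right) = 2 \left(16 + 2\right) = 2 \cdot 18 = 36$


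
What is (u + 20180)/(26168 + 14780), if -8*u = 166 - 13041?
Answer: 174315/327584 ≈ 0.53212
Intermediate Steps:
u = 12875/8 (u = -(166 - 13041)/8 = -1/8*(-12875) = 12875/8 ≈ 1609.4)
(u + 20180)/(26168 + 14780) = (12875/8 + 20180)/(26168 + 14780) = (174315/8)/40948 = (174315/8)*(1/40948) = 174315/327584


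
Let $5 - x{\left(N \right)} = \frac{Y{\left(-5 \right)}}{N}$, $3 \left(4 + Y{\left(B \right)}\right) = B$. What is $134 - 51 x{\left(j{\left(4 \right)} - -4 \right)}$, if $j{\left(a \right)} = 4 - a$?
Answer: $- \frac{773}{4} \approx -193.25$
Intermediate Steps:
$Y{\left(B \right)} = -4 + \frac{B}{3}$
$x{\left(N \right)} = 5 + \frac{17}{3 N}$ ($x{\left(N \right)} = 5 - \frac{-4 + \frac{1}{3} \left(-5\right)}{N} = 5 - \frac{-4 - \frac{5}{3}}{N} = 5 - - \frac{17}{3 N} = 5 + \frac{17}{3 N}$)
$134 - 51 x{\left(j{\left(4 \right)} - -4 \right)} = 134 - 51 \left(5 + \frac{17}{3 \left(\left(4 - 4\right) - -4\right)}\right) = 134 - 51 \left(5 + \frac{17}{3 \left(\left(4 - 4\right) + 4\right)}\right) = 134 - 51 \left(5 + \frac{17}{3 \left(0 + 4\right)}\right) = 134 - 51 \left(5 + \frac{17}{3 \cdot 4}\right) = 134 - 51 \left(5 + \frac{17}{3} \cdot \frac{1}{4}\right) = 134 - 51 \left(5 + \frac{17}{12}\right) = 134 - \frac{1309}{4} = - \frac{773}{4}$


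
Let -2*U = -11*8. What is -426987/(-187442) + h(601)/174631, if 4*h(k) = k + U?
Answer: 149190783639/65466367804 ≈ 2.2789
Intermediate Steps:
U = 44 (U = -(-11)*8/2 = -½*(-88) = 44)
h(k) = 11 + k/4 (h(k) = (k + 44)/4 = (44 + k)/4 = 11 + k/4)
-426987/(-187442) + h(601)/174631 = -426987/(-187442) + (11 + (¼)*601)/174631 = -426987*(-1/187442) + (11 + 601/4)*(1/174631) = 426987/187442 + (645/4)*(1/174631) = 426987/187442 + 645/698524 = 149190783639/65466367804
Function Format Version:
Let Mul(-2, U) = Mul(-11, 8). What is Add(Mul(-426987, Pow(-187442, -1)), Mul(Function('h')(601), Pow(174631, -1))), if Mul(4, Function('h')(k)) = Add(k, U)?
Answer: Rational(149190783639, 65466367804) ≈ 2.2789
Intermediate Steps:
U = 44 (U = Mul(Rational(-1, 2), Mul(-11, 8)) = Mul(Rational(-1, 2), -88) = 44)
Function('h')(k) = Add(11, Mul(Rational(1, 4), k)) (Function('h')(k) = Mul(Rational(1, 4), Add(k, 44)) = Mul(Rational(1, 4), Add(44, k)) = Add(11, Mul(Rational(1, 4), k)))
Add(Mul(-426987, Pow(-187442, -1)), Mul(Function('h')(601), Pow(174631, -1))) = Add(Mul(-426987, Pow(-187442, -1)), Mul(Add(11, Mul(Rational(1, 4), 601)), Pow(174631, -1))) = Add(Mul(-426987, Rational(-1, 187442)), Mul(Add(11, Rational(601, 4)), Rational(1, 174631))) = Add(Rational(426987, 187442), Mul(Rational(645, 4), Rational(1, 174631))) = Add(Rational(426987, 187442), Rational(645, 698524)) = Rational(149190783639, 65466367804)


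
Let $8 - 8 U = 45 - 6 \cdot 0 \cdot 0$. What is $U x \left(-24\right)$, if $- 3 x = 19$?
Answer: $-703$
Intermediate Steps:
$x = - \frac{19}{3}$ ($x = \left(- \frac{1}{3}\right) 19 = - \frac{19}{3} \approx -6.3333$)
$U = - \frac{37}{8}$ ($U = 1 - \frac{45 - 6 \cdot 0 \cdot 0}{8} = 1 - \frac{45 - 0 \cdot 0}{8} = 1 - \frac{45 - 0}{8} = 1 - \frac{45 + 0}{8} = 1 - \frac{45}{8} = - \frac{37}{8} \approx -4.625$)
$U x \left(-24\right) = \left(- \frac{37}{8}\right) \left(- \frac{19}{3}\right) \left(-24\right) = \frac{703}{24} \left(-24\right) = -703$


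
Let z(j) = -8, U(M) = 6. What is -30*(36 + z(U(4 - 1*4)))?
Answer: -840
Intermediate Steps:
-30*(36 + z(U(4 - 1*4))) = -30*(36 - 8) = -30*28 = -840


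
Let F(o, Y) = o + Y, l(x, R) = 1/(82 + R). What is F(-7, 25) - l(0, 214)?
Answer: 5327/296 ≈ 17.997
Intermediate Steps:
F(o, Y) = Y + o
F(-7, 25) - l(0, 214) = (25 - 7) - 1/(82 + 214) = 18 - 1/296 = 5327/296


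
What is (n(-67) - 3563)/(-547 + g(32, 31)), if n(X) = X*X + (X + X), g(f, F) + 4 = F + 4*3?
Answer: -198/127 ≈ -1.5591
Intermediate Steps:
g(f, F) = 8 + F (g(f, F) = -4 + (F + 4*3) = -4 + (F + 12) = -4 + (12 + F) = 8 + F)
n(X) = X**2 + 2*X
(n(-67) - 3563)/(-547 + g(32, 31)) = (-67*(2 - 67) - 3563)/(-547 + (8 + 31)) = (-67*(-65) - 3563)/(-547 + 39) = (4355 - 3563)/(-508) = 792*(-1/508) = -198/127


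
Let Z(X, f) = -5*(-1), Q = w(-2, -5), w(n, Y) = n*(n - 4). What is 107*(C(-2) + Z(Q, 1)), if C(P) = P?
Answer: 321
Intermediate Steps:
w(n, Y) = n*(-4 + n)
Q = 12 (Q = -2*(-4 - 2) = -2*(-6) = 12)
Z(X, f) = 5
107*(C(-2) + Z(Q, 1)) = 107*(-2 + 5) = 107*3 = 321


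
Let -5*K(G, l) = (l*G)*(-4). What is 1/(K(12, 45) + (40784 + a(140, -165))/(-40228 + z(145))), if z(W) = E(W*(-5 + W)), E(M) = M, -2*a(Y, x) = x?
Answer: 848/364597 ≈ 0.0023259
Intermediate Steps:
a(Y, x) = -x/2
K(G, l) = 4*G*l/5 (K(G, l) = -l*G*(-4)/5 = -G*l*(-4)/5 = -(-4)*G*l/5 = 4*G*l/5)
z(W) = W*(-5 + W)
1/(K(12, 45) + (40784 + a(140, -165))/(-40228 + z(145))) = 1/((⅘)*12*45 + (40784 - ½*(-165))/(-40228 + 145*(-5 + 145))) = 1/(432 + (40784 + 165/2)/(-40228 + 145*140)) = 1/(432 + 81733/(2*(-40228 + 20300))) = 1/(432 + (81733/2)/(-19928)) = 1/(432 + (81733/2)*(-1/19928)) = 1/(432 - 1739/848) = 1/(364597/848) = 848/364597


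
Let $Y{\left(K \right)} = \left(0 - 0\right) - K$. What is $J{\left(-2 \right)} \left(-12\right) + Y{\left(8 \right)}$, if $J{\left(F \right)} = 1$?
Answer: $-20$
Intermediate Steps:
$Y{\left(K \right)} = - K$ ($Y{\left(K \right)} = \left(0 + 0\right) - K = 0 - K = - K$)
$J{\left(-2 \right)} \left(-12\right) + Y{\left(8 \right)} = 1 \left(-12\right) - 8 = -12 - 8 = -20$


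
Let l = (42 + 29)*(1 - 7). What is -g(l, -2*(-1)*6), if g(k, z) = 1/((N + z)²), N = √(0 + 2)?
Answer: -1/(12 + √2)² ≈ -0.0055574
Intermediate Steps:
N = √2 ≈ 1.4142
l = -426 (l = 71*(-6) = -426)
g(k, z) = (z + √2)⁻² (g(k, z) = 1/((√2 + z)²) = 1/((z + √2)²) = (z + √2)⁻²)
-g(l, -2*(-1)*6) = -1/(-2*(-1)*6 + √2)² = -1/(2*6 + √2)² = -1/(12 + √2)²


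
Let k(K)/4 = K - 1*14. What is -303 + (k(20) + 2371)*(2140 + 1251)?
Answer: 8121142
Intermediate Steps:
k(K) = -56 + 4*K (k(K) = 4*(K - 1*14) = 4*(K - 14) = 4*(-14 + K) = -56 + 4*K)
-303 + (k(20) + 2371)*(2140 + 1251) = -303 + ((-56 + 4*20) + 2371)*(2140 + 1251) = -303 + ((-56 + 80) + 2371)*3391 = -303 + (24 + 2371)*3391 = -303 + 2395*3391 = -303 + 8121445 = 8121142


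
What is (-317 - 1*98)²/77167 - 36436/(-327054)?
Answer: 29569265981/12618888009 ≈ 2.3433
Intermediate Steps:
(-317 - 1*98)²/77167 - 36436/(-327054) = (-317 - 98)²*(1/77167) - 36436*(-1/327054) = (-415)²*(1/77167) + 18218/163527 = 172225*(1/77167) + 18218/163527 = 172225/77167 + 18218/163527 = 29569265981/12618888009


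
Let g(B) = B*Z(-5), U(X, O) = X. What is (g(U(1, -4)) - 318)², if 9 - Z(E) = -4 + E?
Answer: 90000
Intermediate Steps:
Z(E) = 13 - E (Z(E) = 9 - (-4 + E) = 9 + (4 - E) = 13 - E)
g(B) = 18*B (g(B) = B*(13 - 1*(-5)) = B*(13 + 5) = B*18 = 18*B)
(g(U(1, -4)) - 318)² = (18*1 - 318)² = (18 - 318)² = (-300)² = 90000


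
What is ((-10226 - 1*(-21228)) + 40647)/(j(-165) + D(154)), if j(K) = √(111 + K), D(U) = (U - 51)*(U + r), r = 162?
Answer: 840535826/529686179 - 154947*I*√6/1059372358 ≈ 1.5869 - 0.00035827*I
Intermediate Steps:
D(U) = (-51 + U)*(162 + U) (D(U) = (U - 51)*(U + 162) = (-51 + U)*(162 + U))
((-10226 - 1*(-21228)) + 40647)/(j(-165) + D(154)) = ((-10226 - 1*(-21228)) + 40647)/(√(111 - 165) + (-8262 + 154² + 111*154)) = ((-10226 + 21228) + 40647)/(√(-54) + (-8262 + 23716 + 17094)) = (11002 + 40647)/(3*I*√6 + 32548) = 51649/(32548 + 3*I*√6)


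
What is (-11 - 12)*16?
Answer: -368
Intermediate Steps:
(-11 - 12)*16 = -23*16 = -368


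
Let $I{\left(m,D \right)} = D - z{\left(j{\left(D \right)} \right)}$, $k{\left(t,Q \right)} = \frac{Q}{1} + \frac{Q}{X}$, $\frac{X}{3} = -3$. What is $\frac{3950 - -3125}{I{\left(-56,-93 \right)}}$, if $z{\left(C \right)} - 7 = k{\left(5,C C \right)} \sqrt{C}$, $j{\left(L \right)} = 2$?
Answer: $- \frac{14326875}{201988} + \frac{127350 \sqrt{2}}{50497} \approx -67.363$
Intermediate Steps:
$X = -9$ ($X = 3 \left(-3\right) = -9$)
$k{\left(t,Q \right)} = \frac{8 Q}{9}$ ($k{\left(t,Q \right)} = \frac{Q}{1} + \frac{Q}{-9} = Q 1 + Q \left(- \frac{1}{9}\right) = Q - \frac{Q}{9} = \frac{8 Q}{9}$)
$z{\left(C \right)} = 7 + \frac{8 C^{\frac{5}{2}}}{9}$ ($z{\left(C \right)} = 7 + \frac{8 C C}{9} \sqrt{C} = 7 + \frac{8 C^{2}}{9} \sqrt{C} = 7 + \frac{8 C^{\frac{5}{2}}}{9}$)
$I{\left(m,D \right)} = -7 + D - \frac{32 \sqrt{2}}{9}$ ($I{\left(m,D \right)} = D - \left(7 + \frac{8 \cdot 2^{\frac{5}{2}}}{9}\right) = D - \left(7 + \frac{8 \cdot 4 \sqrt{2}}{9}\right) = D - \left(7 + \frac{32 \sqrt{2}}{9}\right) = -7 + D - \frac{32 \sqrt{2}}{9}$)
$\frac{3950 - -3125}{I{\left(-56,-93 \right)}} = \frac{3950 - -3125}{-7 - 93 - \frac{32 \sqrt{2}}{9}} = \frac{3950 + 3125}{-100 - \frac{32 \sqrt{2}}{9}} = \frac{7075}{-100 - \frac{32 \sqrt{2}}{9}}$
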